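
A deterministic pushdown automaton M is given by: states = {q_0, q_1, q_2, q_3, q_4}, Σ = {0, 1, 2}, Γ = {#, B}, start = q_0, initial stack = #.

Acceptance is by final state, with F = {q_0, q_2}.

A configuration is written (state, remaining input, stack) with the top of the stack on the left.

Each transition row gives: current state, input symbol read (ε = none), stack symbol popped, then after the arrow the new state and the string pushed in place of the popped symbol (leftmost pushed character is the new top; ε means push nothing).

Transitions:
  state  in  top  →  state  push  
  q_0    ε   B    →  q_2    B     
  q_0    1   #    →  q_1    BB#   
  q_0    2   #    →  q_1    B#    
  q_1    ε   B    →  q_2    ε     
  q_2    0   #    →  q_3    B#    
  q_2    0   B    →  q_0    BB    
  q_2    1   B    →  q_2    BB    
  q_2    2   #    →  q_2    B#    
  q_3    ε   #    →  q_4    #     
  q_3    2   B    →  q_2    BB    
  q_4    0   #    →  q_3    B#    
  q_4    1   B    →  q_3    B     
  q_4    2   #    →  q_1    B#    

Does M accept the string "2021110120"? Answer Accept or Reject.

Reject

(q_0, 2021110120, #) ⊢ (q_1, 021110120, B#) ⊢ (q_2, 021110120, #) ⊢ (q_3, 21110120, B#) ⊢ (q_2, 1110120, BB#) ⊢ (q_2, 110120, BBB#) ⊢ (q_2, 10120, BBBB#) ⊢ (q_2, 0120, BBBBB#) ⊢ (q_0, 120, BBBBBB#) ⊢ (q_2, 120, BBBBBB#) ⊢ (q_2, 20, BBBBBBB#)
No transition applies at (q_2, 20, BBBBBBB#); input not fully consumed.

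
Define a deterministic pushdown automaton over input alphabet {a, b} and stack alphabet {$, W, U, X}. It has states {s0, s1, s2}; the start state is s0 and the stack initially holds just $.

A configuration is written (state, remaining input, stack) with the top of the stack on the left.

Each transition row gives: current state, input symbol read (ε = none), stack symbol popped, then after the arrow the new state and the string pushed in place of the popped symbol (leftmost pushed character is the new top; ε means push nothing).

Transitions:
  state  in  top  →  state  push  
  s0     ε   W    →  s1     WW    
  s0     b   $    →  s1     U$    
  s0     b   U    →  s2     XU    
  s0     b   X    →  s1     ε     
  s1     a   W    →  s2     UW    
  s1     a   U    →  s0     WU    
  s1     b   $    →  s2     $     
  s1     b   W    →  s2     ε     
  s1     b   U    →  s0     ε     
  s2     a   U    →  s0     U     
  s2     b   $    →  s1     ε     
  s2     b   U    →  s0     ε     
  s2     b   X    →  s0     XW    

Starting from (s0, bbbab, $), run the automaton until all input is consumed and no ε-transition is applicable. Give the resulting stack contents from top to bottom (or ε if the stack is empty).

(s0, bbbab, $) ⊢ (s1, bbab, U$) ⊢ (s0, bab, $) ⊢ (s1, ab, U$) ⊢ (s0, b, WU$) ⊢ (s1, b, WWU$) ⊢ (s2, ε, WU$)
All input consumed in state s2 with stack WU$.

WU$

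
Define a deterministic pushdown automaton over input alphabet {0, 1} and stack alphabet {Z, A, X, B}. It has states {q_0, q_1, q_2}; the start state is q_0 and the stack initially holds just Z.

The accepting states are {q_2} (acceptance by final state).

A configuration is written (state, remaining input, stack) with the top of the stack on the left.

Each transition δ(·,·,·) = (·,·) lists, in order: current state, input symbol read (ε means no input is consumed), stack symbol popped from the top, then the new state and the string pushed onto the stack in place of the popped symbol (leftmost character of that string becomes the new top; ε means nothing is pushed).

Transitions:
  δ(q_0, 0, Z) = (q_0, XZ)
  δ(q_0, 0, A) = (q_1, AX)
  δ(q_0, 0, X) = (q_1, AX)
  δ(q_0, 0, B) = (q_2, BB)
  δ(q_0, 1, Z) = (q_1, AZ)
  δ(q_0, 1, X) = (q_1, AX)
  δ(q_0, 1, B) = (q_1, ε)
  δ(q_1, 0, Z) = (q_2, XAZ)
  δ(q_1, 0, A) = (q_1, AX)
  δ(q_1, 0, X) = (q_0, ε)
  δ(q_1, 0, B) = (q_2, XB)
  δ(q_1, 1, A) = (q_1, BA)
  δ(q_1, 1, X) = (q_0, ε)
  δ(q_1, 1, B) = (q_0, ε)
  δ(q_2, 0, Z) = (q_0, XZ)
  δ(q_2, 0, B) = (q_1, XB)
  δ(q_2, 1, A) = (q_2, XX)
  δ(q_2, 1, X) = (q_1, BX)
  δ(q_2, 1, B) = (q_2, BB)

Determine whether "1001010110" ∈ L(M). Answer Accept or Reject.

Reject

(q_0, 1001010110, Z) ⊢ (q_1, 001010110, AZ) ⊢ (q_1, 01010110, AXZ) ⊢ (q_1, 1010110, AXXZ) ⊢ (q_1, 010110, BAXXZ) ⊢ (q_2, 10110, XBAXXZ) ⊢ (q_1, 0110, BXBAXXZ) ⊢ (q_2, 110, XBXBAXXZ) ⊢ (q_1, 10, BXBXBAXXZ) ⊢ (q_0, 0, XBXBAXXZ) ⊢ (q_1, ε, AXBXBAXXZ)
All input consumed; state q_1 ∉ F and no further ε-move applies.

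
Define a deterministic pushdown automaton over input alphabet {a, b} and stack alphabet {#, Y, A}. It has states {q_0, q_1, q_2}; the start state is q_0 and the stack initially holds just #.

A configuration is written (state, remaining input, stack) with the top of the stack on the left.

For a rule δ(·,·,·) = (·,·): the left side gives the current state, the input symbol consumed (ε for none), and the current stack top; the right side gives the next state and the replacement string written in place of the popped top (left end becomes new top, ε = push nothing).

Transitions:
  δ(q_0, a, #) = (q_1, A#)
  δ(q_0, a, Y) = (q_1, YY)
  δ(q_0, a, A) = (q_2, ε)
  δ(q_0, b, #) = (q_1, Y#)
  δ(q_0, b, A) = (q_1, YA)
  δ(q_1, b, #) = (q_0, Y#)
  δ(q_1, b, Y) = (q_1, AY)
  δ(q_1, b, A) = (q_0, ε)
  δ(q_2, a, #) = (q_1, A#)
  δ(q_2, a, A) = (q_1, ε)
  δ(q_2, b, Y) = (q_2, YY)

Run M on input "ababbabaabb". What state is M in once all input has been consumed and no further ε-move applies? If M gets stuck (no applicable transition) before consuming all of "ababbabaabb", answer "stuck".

(q_0, ababbabaabb, #)
  read a, top #: go to q_1, push A# → (q_1, babbabaabb, A#)
  read b, top A: go to q_0, push ε → (q_0, abbabaabb, #)
  read a, top #: go to q_1, push A# → (q_1, bbabaabb, A#)
  read b, top A: go to q_0, push ε → (q_0, babaabb, #)
  read b, top #: go to q_1, push Y# → (q_1, abaabb, Y#)
No transition for (q_1, a, top Y); M blocks with input abaabb remaining.

stuck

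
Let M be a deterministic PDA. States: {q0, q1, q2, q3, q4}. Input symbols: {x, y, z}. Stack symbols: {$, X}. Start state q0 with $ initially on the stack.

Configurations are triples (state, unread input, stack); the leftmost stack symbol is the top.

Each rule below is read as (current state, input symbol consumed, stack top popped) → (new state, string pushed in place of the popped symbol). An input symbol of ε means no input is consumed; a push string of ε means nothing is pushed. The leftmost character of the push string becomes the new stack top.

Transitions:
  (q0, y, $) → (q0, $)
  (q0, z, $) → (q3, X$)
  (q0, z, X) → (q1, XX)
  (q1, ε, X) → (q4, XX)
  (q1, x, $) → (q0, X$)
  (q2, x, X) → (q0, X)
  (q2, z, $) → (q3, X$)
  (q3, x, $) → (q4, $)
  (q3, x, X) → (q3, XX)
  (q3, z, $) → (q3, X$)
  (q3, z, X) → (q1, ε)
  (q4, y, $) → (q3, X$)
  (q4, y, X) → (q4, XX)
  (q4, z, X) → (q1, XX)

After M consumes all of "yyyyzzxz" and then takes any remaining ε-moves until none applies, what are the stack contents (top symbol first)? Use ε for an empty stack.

XXX$

(q0, yyyyzzxz, $) ⊢ (q0, yyyzzxz, $) ⊢ (q0, yyzzxz, $) ⊢ (q0, yzzxz, $) ⊢ (q0, zzxz, $) ⊢ (q3, zxz, X$) ⊢ (q1, xz, $) ⊢ (q0, z, X$) ⊢ (q1, ε, XX$) ⊢ (q4, ε, XXX$)
All input consumed in state q4 with stack XXX$.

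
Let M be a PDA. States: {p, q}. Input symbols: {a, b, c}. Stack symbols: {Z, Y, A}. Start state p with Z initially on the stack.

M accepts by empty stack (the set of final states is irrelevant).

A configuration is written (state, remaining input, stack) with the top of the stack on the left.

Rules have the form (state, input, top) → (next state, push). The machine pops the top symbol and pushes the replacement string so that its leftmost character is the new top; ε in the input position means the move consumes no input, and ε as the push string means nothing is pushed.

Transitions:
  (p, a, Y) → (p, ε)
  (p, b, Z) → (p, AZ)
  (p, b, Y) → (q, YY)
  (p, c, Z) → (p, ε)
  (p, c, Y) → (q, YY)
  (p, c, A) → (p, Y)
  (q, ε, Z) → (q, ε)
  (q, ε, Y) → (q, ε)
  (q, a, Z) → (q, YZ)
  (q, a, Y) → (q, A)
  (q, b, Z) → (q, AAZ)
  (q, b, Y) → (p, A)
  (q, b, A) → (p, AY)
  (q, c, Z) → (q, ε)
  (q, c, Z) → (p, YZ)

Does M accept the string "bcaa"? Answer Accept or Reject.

No computation consumes all input and empties the stack.

Reject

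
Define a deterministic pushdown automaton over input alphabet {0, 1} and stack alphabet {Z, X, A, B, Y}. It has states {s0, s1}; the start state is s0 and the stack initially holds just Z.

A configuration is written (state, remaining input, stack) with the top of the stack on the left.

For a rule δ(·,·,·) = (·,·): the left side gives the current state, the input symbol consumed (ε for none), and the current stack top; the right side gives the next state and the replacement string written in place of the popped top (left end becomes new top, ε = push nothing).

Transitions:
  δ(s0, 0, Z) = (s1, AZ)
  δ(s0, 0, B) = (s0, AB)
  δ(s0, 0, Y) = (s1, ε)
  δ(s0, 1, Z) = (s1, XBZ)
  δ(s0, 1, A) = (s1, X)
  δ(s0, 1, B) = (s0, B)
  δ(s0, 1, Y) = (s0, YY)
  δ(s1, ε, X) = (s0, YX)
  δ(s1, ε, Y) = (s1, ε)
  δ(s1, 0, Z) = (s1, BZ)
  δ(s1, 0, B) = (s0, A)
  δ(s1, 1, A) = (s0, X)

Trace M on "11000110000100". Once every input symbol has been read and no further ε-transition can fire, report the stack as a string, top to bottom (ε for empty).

YXBZ

(s0, 11000110000100, Z) ⊢ (s1, 1000110000100, XBZ) ⊢ (s0, 1000110000100, YXBZ) ⊢ (s0, 000110000100, YYXBZ) ⊢ (s1, 00110000100, YXBZ) ⊢ (s1, 00110000100, XBZ) ⊢ (s0, 00110000100, YXBZ) ⊢ (s1, 0110000100, XBZ) ⊢ (s0, 0110000100, YXBZ) ⊢ (s1, 110000100, XBZ) ⊢ (s0, 110000100, YXBZ) ⊢ (s0, 10000100, YYXBZ) ⊢ (s0, 0000100, YYYXBZ) ⊢ (s1, 000100, YYXBZ) ⊢ (s1, 000100, YXBZ) ⊢ (s1, 000100, XBZ) ⊢ (s0, 000100, YXBZ) ⊢ (s1, 00100, XBZ) ⊢ (s0, 00100, YXBZ) ⊢ (s1, 0100, XBZ) ⊢ (s0, 0100, YXBZ) ⊢ (s1, 100, XBZ) ⊢ (s0, 100, YXBZ) ⊢ (s0, 00, YYXBZ) ⊢ (s1, 0, YXBZ) ⊢ (s1, 0, XBZ) ⊢ (s0, 0, YXBZ) ⊢ (s1, ε, XBZ) ⊢ (s0, ε, YXBZ)
All input consumed in state s0 with stack YXBZ.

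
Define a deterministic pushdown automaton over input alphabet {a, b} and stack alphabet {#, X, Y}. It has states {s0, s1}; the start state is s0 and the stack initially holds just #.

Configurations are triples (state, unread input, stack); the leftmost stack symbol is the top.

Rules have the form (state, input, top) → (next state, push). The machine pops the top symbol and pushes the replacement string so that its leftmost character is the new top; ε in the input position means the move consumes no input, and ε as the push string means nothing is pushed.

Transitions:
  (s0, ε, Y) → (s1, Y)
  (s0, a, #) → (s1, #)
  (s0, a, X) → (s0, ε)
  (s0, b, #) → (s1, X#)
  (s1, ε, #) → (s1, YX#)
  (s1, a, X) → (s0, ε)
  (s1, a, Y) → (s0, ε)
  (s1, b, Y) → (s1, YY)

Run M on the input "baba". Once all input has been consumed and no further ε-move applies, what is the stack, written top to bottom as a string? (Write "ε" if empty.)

#

(s0, baba, #)
  read b, top #: go to s1, push X# → (s1, aba, X#)
  read a, top X: go to s0, push ε → (s0, ba, #)
  read b, top #: go to s1, push X# → (s1, a, X#)
  read a, top X: go to s0, push ε → (s0, ε, #)
All input consumed in state s0 with stack #.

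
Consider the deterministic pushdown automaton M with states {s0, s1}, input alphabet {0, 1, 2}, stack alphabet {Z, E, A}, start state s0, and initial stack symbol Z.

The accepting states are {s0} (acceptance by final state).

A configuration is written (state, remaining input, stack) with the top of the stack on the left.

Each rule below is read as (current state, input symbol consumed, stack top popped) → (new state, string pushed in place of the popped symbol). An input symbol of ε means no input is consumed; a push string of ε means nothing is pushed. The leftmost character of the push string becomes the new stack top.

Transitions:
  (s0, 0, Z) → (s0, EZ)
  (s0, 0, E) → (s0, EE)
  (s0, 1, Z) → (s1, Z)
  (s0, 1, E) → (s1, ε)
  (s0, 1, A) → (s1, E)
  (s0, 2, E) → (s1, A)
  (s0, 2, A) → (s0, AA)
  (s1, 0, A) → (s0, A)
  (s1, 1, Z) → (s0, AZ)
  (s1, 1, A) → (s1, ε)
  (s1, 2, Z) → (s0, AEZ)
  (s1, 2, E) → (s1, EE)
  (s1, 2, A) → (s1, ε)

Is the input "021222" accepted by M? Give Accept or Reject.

Accept

(s0, 021222, Z) ⊢ (s0, 21222, EZ) ⊢ (s1, 1222, AZ) ⊢ (s1, 222, Z) ⊢ (s0, 22, AEZ) ⊢ (s0, 2, AAEZ) ⊢ (s0, ε, AAAEZ)
All input consumed; state s0 ∈ F.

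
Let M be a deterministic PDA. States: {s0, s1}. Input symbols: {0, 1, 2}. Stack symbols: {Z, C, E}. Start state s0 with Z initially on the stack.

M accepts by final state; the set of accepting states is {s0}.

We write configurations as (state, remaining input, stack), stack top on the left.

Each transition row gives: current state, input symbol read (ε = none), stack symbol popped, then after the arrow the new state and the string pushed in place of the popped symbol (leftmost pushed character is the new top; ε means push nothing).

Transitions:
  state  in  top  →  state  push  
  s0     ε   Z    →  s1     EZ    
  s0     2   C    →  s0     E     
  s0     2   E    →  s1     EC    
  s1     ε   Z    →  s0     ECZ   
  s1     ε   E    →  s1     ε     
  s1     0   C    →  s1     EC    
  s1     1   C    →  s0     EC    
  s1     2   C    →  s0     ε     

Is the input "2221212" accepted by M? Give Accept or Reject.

(s0, 2221212, Z) ⊢ (s1, 2221212, EZ) ⊢ (s1, 2221212, Z) ⊢ (s0, 2221212, ECZ) ⊢ (s1, 221212, ECCZ) ⊢ (s1, 221212, CCZ) ⊢ (s0, 21212, CZ) ⊢ (s0, 1212, EZ)
No transition applies at (s0, 1212, EZ); input not fully consumed.

Reject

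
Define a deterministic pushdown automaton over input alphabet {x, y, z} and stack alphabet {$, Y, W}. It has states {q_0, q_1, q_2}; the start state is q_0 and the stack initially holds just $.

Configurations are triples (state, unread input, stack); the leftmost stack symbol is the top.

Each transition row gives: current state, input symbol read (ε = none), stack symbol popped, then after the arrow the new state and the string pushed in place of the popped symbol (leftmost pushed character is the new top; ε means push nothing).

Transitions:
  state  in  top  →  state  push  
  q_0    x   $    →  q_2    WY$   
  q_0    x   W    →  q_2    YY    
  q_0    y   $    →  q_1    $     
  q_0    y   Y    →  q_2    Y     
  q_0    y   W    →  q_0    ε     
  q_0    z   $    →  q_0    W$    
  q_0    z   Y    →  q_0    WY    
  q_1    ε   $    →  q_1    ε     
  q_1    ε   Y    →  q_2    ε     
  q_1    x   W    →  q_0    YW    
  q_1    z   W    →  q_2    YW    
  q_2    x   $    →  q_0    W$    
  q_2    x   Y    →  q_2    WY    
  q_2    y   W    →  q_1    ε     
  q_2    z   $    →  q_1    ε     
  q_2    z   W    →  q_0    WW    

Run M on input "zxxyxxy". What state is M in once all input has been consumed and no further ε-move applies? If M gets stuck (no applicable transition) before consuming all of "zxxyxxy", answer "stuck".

(q_0, zxxyxxy, $)
  read z, top $: go to q_0, push W$ → (q_0, xxyxxy, W$)
  read x, top W: go to q_2, push YY → (q_2, xyxxy, YY$)
  read x, top Y: go to q_2, push WY → (q_2, yxxy, WYY$)
  read y, top W: go to q_1, push ε → (q_1, xxy, YY$)
  ε-move, top Y: go to q_2, push ε → (q_2, xxy, Y$)
  read x, top Y: go to q_2, push WY → (q_2, xy, WY$)
No transition for (q_2, x, top W); M blocks with input xy remaining.

stuck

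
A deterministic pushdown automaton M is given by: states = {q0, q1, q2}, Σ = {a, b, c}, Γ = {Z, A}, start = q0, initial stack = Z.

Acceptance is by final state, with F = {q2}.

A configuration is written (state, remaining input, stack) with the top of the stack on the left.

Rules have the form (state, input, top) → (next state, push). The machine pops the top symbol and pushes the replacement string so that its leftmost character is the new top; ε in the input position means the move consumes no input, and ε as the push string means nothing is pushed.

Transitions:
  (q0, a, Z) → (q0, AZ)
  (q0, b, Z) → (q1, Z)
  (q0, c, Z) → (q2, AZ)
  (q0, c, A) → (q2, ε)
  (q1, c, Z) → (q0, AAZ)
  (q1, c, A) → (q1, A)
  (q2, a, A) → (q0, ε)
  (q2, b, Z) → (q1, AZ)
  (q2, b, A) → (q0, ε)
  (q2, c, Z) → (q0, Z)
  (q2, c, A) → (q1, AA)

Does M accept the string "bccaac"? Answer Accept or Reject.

(q0, bccaac, Z)
  read b, top Z: go to q1, push Z → (q1, ccaac, Z)
  read c, top Z: go to q0, push AAZ → (q0, caac, AAZ)
  read c, top A: go to q2, push ε → (q2, aac, AZ)
  read a, top A: go to q0, push ε → (q0, ac, Z)
  read a, top Z: go to q0, push AZ → (q0, c, AZ)
  read c, top A: go to q2, push ε → (q2, ε, Z)
All input consumed; state q2 ∈ F.

Accept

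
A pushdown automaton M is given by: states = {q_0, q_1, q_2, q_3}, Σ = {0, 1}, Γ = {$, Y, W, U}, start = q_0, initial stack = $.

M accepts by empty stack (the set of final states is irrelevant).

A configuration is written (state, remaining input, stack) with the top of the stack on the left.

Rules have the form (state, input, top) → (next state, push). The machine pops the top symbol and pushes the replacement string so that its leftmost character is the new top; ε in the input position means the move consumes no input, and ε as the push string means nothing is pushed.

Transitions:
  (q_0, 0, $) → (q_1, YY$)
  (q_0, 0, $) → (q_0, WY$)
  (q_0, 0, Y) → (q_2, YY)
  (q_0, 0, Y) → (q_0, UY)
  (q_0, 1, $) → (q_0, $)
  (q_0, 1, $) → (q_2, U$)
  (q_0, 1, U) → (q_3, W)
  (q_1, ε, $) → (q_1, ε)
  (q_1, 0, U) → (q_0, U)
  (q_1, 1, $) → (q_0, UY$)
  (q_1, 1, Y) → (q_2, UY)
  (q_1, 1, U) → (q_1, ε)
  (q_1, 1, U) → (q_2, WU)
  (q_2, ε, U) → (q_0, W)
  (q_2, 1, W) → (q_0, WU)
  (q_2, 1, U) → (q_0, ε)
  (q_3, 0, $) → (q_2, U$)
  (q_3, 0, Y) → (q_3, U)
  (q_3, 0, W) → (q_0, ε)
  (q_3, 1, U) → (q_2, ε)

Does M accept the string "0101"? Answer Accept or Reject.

No computation consumes all input and empties the stack.

Reject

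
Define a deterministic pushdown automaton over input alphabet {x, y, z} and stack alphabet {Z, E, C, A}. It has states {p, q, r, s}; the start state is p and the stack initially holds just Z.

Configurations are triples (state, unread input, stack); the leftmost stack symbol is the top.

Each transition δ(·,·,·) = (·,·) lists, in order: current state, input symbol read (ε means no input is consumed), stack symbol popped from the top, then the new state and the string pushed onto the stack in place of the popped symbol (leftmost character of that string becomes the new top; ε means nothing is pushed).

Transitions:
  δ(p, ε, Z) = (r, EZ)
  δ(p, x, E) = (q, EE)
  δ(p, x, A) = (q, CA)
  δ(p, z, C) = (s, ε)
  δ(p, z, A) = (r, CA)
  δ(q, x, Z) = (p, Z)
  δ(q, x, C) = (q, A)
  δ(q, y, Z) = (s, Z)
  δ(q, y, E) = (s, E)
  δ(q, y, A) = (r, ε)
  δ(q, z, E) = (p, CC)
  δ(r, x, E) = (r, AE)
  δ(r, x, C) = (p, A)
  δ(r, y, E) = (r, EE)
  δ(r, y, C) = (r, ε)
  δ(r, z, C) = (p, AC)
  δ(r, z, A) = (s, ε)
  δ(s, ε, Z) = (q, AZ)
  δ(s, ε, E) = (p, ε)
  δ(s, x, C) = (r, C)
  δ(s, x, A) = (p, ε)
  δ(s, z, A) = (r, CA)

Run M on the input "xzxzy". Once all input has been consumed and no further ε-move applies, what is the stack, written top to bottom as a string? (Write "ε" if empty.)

(p, xzxzy, Z)
  ε-move, top Z: go to r, push EZ → (r, xzxzy, EZ)
  read x, top E: go to r, push AE → (r, zxzy, AEZ)
  read z, top A: go to s, push ε → (s, xzy, EZ)
  ε-move, top E: go to p, push ε → (p, xzy, Z)
  ε-move, top Z: go to r, push EZ → (r, xzy, EZ)
  read x, top E: go to r, push AE → (r, zy, AEZ)
  read z, top A: go to s, push ε → (s, y, EZ)
  ε-move, top E: go to p, push ε → (p, y, Z)
  ε-move, top Z: go to r, push EZ → (r, y, EZ)
  read y, top E: go to r, push EE → (r, ε, EEZ)
All input consumed in state r with stack EEZ.

EEZ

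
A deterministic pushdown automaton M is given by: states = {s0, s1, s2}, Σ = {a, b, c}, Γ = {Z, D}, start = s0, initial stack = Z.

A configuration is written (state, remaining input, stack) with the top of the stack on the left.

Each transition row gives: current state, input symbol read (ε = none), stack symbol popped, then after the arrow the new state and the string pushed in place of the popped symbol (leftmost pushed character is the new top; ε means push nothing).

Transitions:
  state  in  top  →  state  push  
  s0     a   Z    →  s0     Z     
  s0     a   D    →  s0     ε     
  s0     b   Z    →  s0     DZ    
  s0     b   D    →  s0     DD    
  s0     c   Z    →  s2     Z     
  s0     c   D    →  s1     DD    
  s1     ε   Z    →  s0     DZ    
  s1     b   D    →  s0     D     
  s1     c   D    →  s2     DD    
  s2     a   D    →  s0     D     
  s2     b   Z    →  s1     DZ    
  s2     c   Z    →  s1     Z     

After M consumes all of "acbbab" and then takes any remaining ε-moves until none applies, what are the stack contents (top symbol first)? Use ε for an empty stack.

(s0, acbbab, Z) ⊢ (s0, cbbab, Z) ⊢ (s2, bbab, Z) ⊢ (s1, bab, DZ) ⊢ (s0, ab, DZ) ⊢ (s0, b, Z) ⊢ (s0, ε, DZ)
All input consumed in state s0 with stack DZ.

DZ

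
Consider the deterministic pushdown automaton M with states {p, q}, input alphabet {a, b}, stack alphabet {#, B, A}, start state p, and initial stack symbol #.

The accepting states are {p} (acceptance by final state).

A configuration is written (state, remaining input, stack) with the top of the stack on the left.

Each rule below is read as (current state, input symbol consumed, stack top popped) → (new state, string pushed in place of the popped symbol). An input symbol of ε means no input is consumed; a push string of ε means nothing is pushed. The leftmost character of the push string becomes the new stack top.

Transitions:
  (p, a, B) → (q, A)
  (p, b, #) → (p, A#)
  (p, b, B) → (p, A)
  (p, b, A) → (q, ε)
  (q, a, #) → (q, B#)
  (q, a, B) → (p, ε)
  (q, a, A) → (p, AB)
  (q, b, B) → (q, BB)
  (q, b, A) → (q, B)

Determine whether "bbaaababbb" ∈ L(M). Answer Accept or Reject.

(p, bbaaababbb, #)
  read b, top #: go to p, push A# → (p, baaababbb, A#)
  read b, top A: go to q, push ε → (q, aaababbb, #)
  read a, top #: go to q, push B# → (q, aababbb, B#)
  read a, top B: go to p, push ε → (p, ababbb, #)
No transition applies at (p, ababbb, #); input not fully consumed.

Reject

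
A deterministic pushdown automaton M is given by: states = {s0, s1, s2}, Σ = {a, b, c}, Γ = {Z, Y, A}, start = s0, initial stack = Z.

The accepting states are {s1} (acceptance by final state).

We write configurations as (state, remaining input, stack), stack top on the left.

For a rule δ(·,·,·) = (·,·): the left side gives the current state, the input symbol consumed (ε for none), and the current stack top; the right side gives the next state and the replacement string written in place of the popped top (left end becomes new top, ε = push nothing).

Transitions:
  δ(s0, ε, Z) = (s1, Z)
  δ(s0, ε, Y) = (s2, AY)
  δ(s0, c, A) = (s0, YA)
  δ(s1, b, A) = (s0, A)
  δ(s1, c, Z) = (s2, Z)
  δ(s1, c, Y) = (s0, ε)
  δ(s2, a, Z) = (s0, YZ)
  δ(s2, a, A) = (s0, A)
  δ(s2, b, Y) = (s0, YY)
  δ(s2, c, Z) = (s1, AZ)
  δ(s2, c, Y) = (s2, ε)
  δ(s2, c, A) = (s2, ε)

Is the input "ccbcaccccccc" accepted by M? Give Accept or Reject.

(s0, ccbcaccccccc, Z) ⊢ (s1, ccbcaccccccc, Z) ⊢ (s2, cbcaccccccc, Z) ⊢ (s1, bcaccccccc, AZ) ⊢ (s0, caccccccc, AZ) ⊢ (s0, accccccc, YAZ) ⊢ (s2, accccccc, AYAZ) ⊢ (s0, ccccccc, AYAZ) ⊢ (s0, cccccc, YAYAZ) ⊢ (s2, cccccc, AYAYAZ) ⊢ (s2, ccccc, YAYAZ) ⊢ (s2, cccc, AYAZ) ⊢ (s2, ccc, YAZ) ⊢ (s2, cc, AZ) ⊢ (s2, c, Z) ⊢ (s1, ε, AZ)
All input consumed; state s1 ∈ F.

Accept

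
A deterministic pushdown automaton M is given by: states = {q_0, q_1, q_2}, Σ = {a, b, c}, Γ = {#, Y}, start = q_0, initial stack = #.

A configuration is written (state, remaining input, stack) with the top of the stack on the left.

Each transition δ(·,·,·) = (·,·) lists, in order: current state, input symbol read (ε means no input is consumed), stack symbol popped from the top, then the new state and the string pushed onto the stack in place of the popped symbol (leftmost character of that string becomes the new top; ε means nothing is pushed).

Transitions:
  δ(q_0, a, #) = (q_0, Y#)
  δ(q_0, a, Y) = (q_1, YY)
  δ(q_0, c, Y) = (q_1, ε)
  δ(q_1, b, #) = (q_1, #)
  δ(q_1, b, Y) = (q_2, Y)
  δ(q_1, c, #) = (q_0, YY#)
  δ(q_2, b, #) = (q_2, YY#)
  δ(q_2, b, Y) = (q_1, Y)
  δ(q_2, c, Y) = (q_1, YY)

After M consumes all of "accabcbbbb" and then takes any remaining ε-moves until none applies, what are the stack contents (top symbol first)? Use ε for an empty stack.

(q_0, accabcbbbb, #)
  read a, top #: go to q_0, push Y# → (q_0, ccabcbbbb, Y#)
  read c, top Y: go to q_1, push ε → (q_1, cabcbbbb, #)
  read c, top #: go to q_0, push YY# → (q_0, abcbbbb, YY#)
  read a, top Y: go to q_1, push YY → (q_1, bcbbbb, YYY#)
  read b, top Y: go to q_2, push Y → (q_2, cbbbb, YYY#)
  read c, top Y: go to q_1, push YY → (q_1, bbbb, YYYY#)
  read b, top Y: go to q_2, push Y → (q_2, bbb, YYYY#)
  read b, top Y: go to q_1, push Y → (q_1, bb, YYYY#)
  read b, top Y: go to q_2, push Y → (q_2, b, YYYY#)
  read b, top Y: go to q_1, push Y → (q_1, ε, YYYY#)
All input consumed in state q_1 with stack YYYY#.

YYYY#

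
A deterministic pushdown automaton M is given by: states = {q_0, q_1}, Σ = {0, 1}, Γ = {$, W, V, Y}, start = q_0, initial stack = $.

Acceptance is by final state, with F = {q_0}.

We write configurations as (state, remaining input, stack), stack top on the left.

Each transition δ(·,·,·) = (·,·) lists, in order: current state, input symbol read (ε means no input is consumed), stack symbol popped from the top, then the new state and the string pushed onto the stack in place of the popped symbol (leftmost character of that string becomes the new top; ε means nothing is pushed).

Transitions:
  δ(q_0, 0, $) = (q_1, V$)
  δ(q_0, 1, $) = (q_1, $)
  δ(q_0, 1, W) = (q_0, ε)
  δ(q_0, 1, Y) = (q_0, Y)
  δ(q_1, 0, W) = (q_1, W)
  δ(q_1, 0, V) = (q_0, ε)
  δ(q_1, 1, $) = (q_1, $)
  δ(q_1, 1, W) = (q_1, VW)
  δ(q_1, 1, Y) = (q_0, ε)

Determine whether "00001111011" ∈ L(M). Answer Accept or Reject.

Reject

(q_0, 00001111011, $)
  read 0, top $: go to q_1, push V$ → (q_1, 0001111011, V$)
  read 0, top V: go to q_0, push ε → (q_0, 001111011, $)
  read 0, top $: go to q_1, push V$ → (q_1, 01111011, V$)
  read 0, top V: go to q_0, push ε → (q_0, 1111011, $)
  read 1, top $: go to q_1, push $ → (q_1, 111011, $)
  read 1, top $: go to q_1, push $ → (q_1, 11011, $)
  read 1, top $: go to q_1, push $ → (q_1, 1011, $)
  read 1, top $: go to q_1, push $ → (q_1, 011, $)
No transition applies at (q_1, 011, $); input not fully consumed.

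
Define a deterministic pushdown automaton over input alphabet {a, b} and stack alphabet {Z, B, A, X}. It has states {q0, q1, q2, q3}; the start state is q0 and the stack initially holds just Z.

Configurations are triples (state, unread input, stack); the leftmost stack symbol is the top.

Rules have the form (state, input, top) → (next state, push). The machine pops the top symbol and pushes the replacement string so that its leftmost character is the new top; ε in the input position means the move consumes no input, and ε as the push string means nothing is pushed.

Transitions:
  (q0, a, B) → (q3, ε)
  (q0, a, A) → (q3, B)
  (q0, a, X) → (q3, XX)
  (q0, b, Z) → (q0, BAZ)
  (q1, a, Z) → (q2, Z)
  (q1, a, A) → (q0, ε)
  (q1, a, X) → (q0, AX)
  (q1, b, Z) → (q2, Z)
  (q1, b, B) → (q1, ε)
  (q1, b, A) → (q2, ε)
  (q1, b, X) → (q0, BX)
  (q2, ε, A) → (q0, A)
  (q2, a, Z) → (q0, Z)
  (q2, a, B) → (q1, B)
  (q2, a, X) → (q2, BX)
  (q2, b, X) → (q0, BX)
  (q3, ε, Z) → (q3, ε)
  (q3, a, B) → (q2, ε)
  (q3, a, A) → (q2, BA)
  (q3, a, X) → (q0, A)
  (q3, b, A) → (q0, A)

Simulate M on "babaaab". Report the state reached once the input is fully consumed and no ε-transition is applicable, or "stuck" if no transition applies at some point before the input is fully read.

(q0, babaaab, Z)
  read b, top Z: go to q0, push BAZ → (q0, abaaab, BAZ)
  read a, top B: go to q3, push ε → (q3, baaab, AZ)
  read b, top A: go to q0, push A → (q0, aaab, AZ)
  read a, top A: go to q3, push B → (q3, aab, BZ)
  read a, top B: go to q2, push ε → (q2, ab, Z)
  read a, top Z: go to q0, push Z → (q0, b, Z)
  read b, top Z: go to q0, push BAZ → (q0, ε, BAZ)
All input consumed; M is in state q0.

q0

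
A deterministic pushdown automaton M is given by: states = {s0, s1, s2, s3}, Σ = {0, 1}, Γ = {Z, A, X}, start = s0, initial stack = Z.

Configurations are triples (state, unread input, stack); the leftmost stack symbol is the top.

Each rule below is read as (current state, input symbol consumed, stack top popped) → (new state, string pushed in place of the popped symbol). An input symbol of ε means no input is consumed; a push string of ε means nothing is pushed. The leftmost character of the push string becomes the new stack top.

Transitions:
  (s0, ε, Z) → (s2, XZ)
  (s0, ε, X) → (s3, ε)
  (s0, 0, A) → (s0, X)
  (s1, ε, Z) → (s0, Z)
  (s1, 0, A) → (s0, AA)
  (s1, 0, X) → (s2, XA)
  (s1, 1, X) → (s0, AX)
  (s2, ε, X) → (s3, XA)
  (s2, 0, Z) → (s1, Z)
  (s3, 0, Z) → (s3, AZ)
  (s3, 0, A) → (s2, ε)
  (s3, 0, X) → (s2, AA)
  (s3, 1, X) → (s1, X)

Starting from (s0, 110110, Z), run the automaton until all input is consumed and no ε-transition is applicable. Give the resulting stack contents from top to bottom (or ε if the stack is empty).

(s0, 110110, Z)
  ε-move, top Z: go to s2, push XZ → (s2, 110110, XZ)
  ε-move, top X: go to s3, push XA → (s3, 110110, XAZ)
  read 1, top X: go to s1, push X → (s1, 10110, XAZ)
  read 1, top X: go to s0, push AX → (s0, 0110, AXAZ)
  read 0, top A: go to s0, push X → (s0, 110, XXAZ)
  ε-move, top X: go to s3, push ε → (s3, 110, XAZ)
  read 1, top X: go to s1, push X → (s1, 10, XAZ)
  read 1, top X: go to s0, push AX → (s0, 0, AXAZ)
  read 0, top A: go to s0, push X → (s0, ε, XXAZ)
  ε-move, top X: go to s3, push ε → (s3, ε, XAZ)
All input consumed in state s3 with stack XAZ.

XAZ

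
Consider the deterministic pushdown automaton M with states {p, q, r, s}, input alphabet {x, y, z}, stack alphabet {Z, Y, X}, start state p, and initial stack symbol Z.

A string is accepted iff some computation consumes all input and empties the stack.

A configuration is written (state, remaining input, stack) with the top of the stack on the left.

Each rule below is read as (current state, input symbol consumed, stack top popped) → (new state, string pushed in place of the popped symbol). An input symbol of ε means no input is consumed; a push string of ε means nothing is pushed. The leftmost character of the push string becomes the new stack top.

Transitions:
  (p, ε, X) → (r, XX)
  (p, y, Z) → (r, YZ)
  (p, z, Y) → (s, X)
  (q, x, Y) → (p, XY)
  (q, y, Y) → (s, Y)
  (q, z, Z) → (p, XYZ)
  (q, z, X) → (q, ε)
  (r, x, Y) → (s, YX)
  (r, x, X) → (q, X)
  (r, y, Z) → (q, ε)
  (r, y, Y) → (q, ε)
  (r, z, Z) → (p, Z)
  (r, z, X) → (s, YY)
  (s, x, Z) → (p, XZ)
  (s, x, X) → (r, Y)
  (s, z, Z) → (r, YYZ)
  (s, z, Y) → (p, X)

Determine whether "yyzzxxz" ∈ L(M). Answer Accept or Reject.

(p, yyzzxxz, Z)
  read y, top Z: go to r, push YZ → (r, yzzxxz, YZ)
  read y, top Y: go to q, push ε → (q, zzxxz, Z)
  read z, top Z: go to p, push XYZ → (p, zxxz, XYZ)
  ε-move, top X: go to r, push XX → (r, zxxz, XXYZ)
  read z, top X: go to s, push YY → (s, xxz, YYXYZ)
No transition applies at (s, xxz, YYXYZ); input not fully consumed.

Reject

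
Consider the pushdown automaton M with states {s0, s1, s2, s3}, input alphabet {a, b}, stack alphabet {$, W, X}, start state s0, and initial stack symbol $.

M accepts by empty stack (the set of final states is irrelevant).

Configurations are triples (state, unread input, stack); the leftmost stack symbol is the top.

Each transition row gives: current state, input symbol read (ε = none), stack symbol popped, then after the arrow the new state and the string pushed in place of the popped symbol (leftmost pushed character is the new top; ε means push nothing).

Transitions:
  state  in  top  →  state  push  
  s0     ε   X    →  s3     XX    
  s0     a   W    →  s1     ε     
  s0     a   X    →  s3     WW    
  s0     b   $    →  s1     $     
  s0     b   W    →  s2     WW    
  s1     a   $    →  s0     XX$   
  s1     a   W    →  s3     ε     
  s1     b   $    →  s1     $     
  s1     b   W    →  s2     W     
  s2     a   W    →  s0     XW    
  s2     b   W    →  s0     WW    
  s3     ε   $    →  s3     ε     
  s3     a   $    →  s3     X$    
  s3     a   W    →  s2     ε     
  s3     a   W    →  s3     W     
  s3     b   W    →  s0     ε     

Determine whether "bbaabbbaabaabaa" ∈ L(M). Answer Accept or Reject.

One accepting computation: (s0, bbaabbbaabaabaa, $) ⊢ (s1, baabbbaabaabaa, $) ⊢ (s1, aabbbaabaabaa, $) ⊢ (s0, abbbaabaabaa, XX$) ⊢ (s3, bbbaabaabaa, WWX$) ⊢ (s0, bbaabaabaa, WX$) ⊢ (s2, baabaabaa, WWX$) ⊢ (s0, aabaabaa, WWWX$) ⊢ (s1, abaabaa, WWX$) ⊢ (s3, baabaa, WX$) ⊢ (s0, aabaa, X$) ⊢ (s3, abaa, WW$) ⊢ (s2, baa, W$) ⊢ (s0, aa, WW$) ⊢ (s1, a, W$) ⊢ (s3, ε, $) ⊢ (s3, ε, ε)
All input consumed and the stack is empty.

Accept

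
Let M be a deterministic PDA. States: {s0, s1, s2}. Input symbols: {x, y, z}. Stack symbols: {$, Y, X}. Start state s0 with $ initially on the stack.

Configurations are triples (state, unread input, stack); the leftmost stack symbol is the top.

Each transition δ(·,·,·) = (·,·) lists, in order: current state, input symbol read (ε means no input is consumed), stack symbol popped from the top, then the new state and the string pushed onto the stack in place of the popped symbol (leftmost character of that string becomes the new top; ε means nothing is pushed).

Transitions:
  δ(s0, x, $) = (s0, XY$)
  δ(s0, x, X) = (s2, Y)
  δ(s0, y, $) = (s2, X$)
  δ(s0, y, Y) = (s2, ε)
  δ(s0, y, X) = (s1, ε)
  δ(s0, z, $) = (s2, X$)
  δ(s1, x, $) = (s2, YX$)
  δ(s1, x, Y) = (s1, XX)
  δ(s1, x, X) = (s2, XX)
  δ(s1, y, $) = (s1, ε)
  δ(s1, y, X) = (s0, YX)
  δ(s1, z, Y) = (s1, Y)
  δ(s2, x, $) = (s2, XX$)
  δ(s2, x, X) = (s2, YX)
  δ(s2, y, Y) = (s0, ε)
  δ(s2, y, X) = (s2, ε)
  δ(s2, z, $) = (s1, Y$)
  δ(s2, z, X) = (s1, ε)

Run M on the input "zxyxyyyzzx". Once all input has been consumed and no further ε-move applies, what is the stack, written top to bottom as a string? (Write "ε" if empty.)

XX$

(s0, zxyxyyyzzx, $) ⊢ (s2, xyxyyyzzx, X$) ⊢ (s2, yxyyyzzx, YX$) ⊢ (s0, xyyyzzx, X$) ⊢ (s2, yyyzzx, Y$) ⊢ (s0, yyzzx, $) ⊢ (s2, yzzx, X$) ⊢ (s2, zzx, $) ⊢ (s1, zx, Y$) ⊢ (s1, x, Y$) ⊢ (s1, ε, XX$)
All input consumed in state s1 with stack XX$.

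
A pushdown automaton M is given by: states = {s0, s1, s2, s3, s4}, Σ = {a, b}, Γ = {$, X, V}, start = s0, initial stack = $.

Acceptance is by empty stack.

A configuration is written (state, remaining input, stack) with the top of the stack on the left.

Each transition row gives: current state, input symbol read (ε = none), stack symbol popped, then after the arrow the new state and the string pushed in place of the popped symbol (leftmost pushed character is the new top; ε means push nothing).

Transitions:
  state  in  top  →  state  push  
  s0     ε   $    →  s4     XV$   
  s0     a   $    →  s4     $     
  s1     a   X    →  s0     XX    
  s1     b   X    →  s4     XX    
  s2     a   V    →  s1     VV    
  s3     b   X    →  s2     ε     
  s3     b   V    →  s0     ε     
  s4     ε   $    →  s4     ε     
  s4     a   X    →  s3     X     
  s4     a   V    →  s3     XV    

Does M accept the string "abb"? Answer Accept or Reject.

Reject

No computation consumes all input and empties the stack.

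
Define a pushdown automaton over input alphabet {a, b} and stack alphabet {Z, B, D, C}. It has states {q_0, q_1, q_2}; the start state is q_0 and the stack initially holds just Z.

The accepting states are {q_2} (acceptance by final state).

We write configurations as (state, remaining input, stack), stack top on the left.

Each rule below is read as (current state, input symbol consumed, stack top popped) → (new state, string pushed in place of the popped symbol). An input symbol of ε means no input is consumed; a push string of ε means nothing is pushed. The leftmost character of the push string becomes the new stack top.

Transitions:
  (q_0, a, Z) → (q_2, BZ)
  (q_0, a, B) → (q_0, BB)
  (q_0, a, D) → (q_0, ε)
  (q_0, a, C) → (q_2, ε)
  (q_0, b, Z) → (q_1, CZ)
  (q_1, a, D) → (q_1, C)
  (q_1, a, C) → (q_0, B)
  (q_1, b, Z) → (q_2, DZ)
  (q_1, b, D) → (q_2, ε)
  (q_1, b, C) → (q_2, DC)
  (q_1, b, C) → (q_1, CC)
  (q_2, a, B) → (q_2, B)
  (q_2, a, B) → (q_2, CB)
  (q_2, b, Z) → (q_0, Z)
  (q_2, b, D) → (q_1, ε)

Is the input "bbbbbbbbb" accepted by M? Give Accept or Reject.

One accepting computation: (q_0, bbbbbbbbb, Z) ⊢ (q_1, bbbbbbbb, CZ) ⊢ (q_2, bbbbbbb, DCZ) ⊢ (q_1, bbbbbb, CZ) ⊢ (q_2, bbbbb, DCZ) ⊢ (q_1, bbbb, CZ) ⊢ (q_2, bbb, DCZ) ⊢ (q_1, bb, CZ) ⊢ (q_1, b, CCZ) ⊢ (q_2, ε, DCCZ)
All input consumed and state q_2 ∈ F.

Accept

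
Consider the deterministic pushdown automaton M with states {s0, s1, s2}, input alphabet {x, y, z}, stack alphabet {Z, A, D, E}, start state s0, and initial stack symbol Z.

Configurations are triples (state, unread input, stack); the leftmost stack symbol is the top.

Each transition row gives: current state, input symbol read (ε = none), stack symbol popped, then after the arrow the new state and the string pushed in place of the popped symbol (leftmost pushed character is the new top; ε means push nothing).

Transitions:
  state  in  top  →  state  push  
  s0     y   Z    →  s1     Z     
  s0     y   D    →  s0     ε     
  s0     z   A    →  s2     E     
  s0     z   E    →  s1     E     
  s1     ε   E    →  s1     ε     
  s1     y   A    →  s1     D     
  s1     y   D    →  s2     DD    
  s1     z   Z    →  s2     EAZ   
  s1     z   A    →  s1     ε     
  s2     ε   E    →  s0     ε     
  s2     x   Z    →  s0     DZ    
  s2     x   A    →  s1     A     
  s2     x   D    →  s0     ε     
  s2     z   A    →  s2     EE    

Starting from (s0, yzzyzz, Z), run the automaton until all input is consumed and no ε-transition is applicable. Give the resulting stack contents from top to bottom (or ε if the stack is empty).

Z

(s0, yzzyzz, Z)
  read y, top Z: go to s1, push Z → (s1, zzyzz, Z)
  read z, top Z: go to s2, push EAZ → (s2, zyzz, EAZ)
  ε-move, top E: go to s0, push ε → (s0, zyzz, AZ)
  read z, top A: go to s2, push E → (s2, yzz, EZ)
  ε-move, top E: go to s0, push ε → (s0, yzz, Z)
  read y, top Z: go to s1, push Z → (s1, zz, Z)
  read z, top Z: go to s2, push EAZ → (s2, z, EAZ)
  ε-move, top E: go to s0, push ε → (s0, z, AZ)
  read z, top A: go to s2, push E → (s2, ε, EZ)
  ε-move, top E: go to s0, push ε → (s0, ε, Z)
All input consumed in state s0 with stack Z.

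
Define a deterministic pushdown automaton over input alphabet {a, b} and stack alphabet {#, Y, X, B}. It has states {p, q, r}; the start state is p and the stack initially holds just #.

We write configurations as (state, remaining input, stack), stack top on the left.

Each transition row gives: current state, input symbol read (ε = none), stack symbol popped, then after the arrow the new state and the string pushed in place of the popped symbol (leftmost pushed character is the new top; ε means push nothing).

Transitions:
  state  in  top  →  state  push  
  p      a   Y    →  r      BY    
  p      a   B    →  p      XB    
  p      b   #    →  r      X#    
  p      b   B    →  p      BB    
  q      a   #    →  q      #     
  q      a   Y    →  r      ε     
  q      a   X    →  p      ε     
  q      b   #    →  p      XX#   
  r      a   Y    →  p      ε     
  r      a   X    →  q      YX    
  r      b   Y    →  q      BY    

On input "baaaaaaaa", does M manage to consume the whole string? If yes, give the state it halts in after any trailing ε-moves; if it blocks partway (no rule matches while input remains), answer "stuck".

r

(p, baaaaaaaa, #)
  read b, top #: go to r, push X# → (r, aaaaaaaa, X#)
  read a, top X: go to q, push YX → (q, aaaaaaa, YX#)
  read a, top Y: go to r, push ε → (r, aaaaaa, X#)
  read a, top X: go to q, push YX → (q, aaaaa, YX#)
  read a, top Y: go to r, push ε → (r, aaaa, X#)
  read a, top X: go to q, push YX → (q, aaa, YX#)
  read a, top Y: go to r, push ε → (r, aa, X#)
  read a, top X: go to q, push YX → (q, a, YX#)
  read a, top Y: go to r, push ε → (r, ε, X#)
All input consumed; M is in state r.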